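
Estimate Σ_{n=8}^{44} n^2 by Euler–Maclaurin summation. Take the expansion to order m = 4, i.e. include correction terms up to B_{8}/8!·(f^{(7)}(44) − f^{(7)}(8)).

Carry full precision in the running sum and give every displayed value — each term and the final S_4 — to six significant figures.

S_4 ≈ 29230.0

∫_8^44 x^2 dx evaluates to 28224.0.
Endpoint term: (f(8) + f(44))/2 = (64.0000 + 1936.00)/2 = 1000.00.
Running total after boundary: 29224.0.
k=1: B_{2}/(2)! × [f^{(1)}(44) − f^{(1)}(8)] = 1/12 × (88.0000 − 16.0000) = 6.00000.
After k=1: 29230.0.
k=2: B_{4}/(4)! × [f^{(3)}(44) − f^{(3)}(8)] = −1/720 × (0.00000 − 0.00000) = 0.00000.
After k=2: 29230.0.
k=3: B_{6}/(6)! × [f^{(5)}(44) − f^{(5)}(8)] = 1/30240 × (0.00000 − 0.00000) = 0.00000.
After k=3: 29230.0.
k=4: B_{8}/(8)! × [f^{(7)}(44) − f^{(7)}(8)] = −1/1209600 × (0.00000 − 0.00000) = 0.00000.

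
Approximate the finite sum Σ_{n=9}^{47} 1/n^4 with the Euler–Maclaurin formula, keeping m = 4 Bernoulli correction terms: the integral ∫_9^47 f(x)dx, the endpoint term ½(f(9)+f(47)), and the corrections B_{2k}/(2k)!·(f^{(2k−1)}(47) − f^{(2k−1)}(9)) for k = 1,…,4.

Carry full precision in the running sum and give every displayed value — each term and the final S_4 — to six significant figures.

S_4 ≈ 0.000535956

∫_9^47 1/x^4 dx evaluates to 0.000454037.
½[f(9) + f(47)] = ½[0.000152416 + 2.04931e-07] = 7.63104e-05.
Integral + boundary = 0.000530347.
k=1: B_{2}/(2)! × [f^{(1)}(47) − f^{(1)}(9)] = 1/12 × (-1.74410e-08 − (-6.77404e-05)) = 5.64358e-06.
Partial sum through k=1: 0.000535991.
k=2: B_{4}/(4)! × [f^{(3)}(47) − f^{(3)}(9)] = −1/720 × (-2.36862e-10 − (-2.50890e-05)) = -3.48455e-08.
Partial sum through k=2: 0.000535956.
k=3: B_{6}/(6)! × [f^{(5)}(47) − f^{(5)}(9)] = 1/30240 × (-6.00466e-12 − (-1.73455e-05)) = 5.73594e-10.
Partial sum through k=3: 0.000535956.
k=4: B_{8}/(8)! × [f^{(7)}(47) − f^{(7)}(9)] = −1/1209600 × (-2.44644e-13 − (-1.92728e-05)) = -1.59332e-11.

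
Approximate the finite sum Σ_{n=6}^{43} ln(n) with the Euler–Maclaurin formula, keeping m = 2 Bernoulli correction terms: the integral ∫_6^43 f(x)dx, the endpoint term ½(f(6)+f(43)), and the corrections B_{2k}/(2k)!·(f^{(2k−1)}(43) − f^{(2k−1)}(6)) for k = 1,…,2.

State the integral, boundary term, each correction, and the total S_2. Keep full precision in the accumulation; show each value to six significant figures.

The integral term ∫_6^43 ln(x) dx = 113.981.
Endpoint term: (f(6) + f(43))/2 = (1.79176 + 3.76120)/2 = 2.77648.
So far: 116.758.
Order-1 term: 1/12 · (0.0232558 − 0.166667) = -0.0119509.
Running total after k=1: 116.746.
Order-2 term: −1/720 · (2.51550e-05 − 0.00925926) = 1.28251e-05.

S_2 ≈ 116.746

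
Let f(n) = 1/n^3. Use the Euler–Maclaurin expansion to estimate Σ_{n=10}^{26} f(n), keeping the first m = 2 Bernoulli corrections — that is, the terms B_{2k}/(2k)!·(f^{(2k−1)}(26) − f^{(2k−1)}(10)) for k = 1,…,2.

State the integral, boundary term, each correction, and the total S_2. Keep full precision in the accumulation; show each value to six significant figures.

S_2 ≈ 0.00481317

Integral: ∫_10^26 1/x^3 dx = 0.00426036.
Boundary: ½(f(10) + f(26)) = ½(0.00100000 + 5.68958e-05) = 0.000528448.
So far: 0.00478880.
Correction k=1: B_{2}/2! · (f^{(1)}(26) − f^{(1)}(10)) = 1/12 · (-6.56490e-06 − (-0.000300000)) = 2.44529e-05.
Running total after k=1: 0.00481326.
Correction k=2: B_{4}/4! · (f^{(3)}(26) − f^{(3)}(10)) = −1/720 · (-1.94228e-07 − (-6.00000e-05)) = -8.30636e-08.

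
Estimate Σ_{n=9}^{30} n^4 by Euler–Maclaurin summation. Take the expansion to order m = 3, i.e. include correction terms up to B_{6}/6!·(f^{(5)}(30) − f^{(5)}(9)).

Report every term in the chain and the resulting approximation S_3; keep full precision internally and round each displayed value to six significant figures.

S_3 ≈ 5.26523e+06

∫_9^30 x^4 dx evaluates to 4.84819e+06.
Boundary: ½(f(9) + f(30)) = ½(6561.00 + 810000) = 408280.
So far: 5.25647e+06.
Order-1 term: 1/12 · (108000 − 2916.00) = 8757.00.
Partial sum through k=1: 5.26523e+06.
Order-2 term: −1/720 · (720.000 − 216.000) = -0.700000.
Partial sum through k=2: 5.26523e+06.
Order-3 term: 1/30240 · (0.00000 − 0.00000) = 0.00000.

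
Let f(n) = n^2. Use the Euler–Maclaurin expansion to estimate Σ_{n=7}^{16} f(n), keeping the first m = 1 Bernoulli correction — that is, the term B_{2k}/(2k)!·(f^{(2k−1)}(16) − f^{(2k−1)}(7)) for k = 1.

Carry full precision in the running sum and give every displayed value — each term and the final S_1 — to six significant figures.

S_1 ≈ 1405.00

∫_7^16 x^2 dx evaluates to 1251.00.
Boundary: ½(f(7) + f(16)) = ½(49.0000 + 256.000) = 152.500.
So far: 1403.50.
k=1: B_{2}/(2)! × [f^{(1)}(16) − f^{(1)}(7)] = 1/12 × (32.0000 − 14.0000) = 1.50000.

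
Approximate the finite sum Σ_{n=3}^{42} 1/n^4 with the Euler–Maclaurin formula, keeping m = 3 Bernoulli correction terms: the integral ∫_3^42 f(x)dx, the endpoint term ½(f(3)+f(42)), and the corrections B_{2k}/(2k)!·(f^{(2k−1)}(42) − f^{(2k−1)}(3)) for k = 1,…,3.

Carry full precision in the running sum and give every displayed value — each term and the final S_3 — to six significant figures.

The integral term ∫_3^42 1/x^4 dx = 0.0123412.
½[f(3) + f(42)] = ½[0.0123457 + 3.21368e-07] = 0.00617300.
Running total after boundary: 0.0185142.
Order-1 term: 1/12 · (-3.06065e-08 − (-0.0164609)) = 0.00137174.
Running total after k=1: 0.0198859.
Order-2 term: −1/720 · (-5.20519e-10 − (-0.0548697)) = -7.62079e-05.
Running total after k=2: 0.0198097.
Order-3 term: 1/30240 · (-1.65244e-11 − (-0.341411)) = 1.12901e-05.

S_3 ≈ 0.0198210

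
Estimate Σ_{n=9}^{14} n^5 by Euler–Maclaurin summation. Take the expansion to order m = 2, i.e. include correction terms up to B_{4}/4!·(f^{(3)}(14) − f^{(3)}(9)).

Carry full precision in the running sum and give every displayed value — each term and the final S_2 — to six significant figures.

∫_9^14 x^5 dx evaluates to 1.16635e+06.
½[f(9) + f(14)] = ½[59049.0 + 537824] = 298436.
Integral + boundary = 1.46479e+06.
Correction k=1: B_{2}/2! · (f^{(1)}(14) − f^{(1)}(9)) = 1/12 · (192080 − 32805.0) = 13272.9.
Running total after k=1: 1.47806e+06.
Correction k=2: B_{4}/4! · (f^{(3)}(14) − f^{(3)}(9)) = −1/720 · (11760.0 − 4860.00) = -9.58333.

S_2 ≈ 1.47805e+06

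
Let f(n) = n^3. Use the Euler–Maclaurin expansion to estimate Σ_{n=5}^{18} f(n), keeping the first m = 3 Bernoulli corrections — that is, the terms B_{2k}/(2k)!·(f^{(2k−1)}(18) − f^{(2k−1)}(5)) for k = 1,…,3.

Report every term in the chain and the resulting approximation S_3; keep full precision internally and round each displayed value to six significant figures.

The integral term ∫_5^18 x^3 dx = 26087.8.
Endpoint term: (f(5) + f(18))/2 = (125.000 + 5832.00)/2 = 2978.50.
Running total after boundary: 29066.2.
Order-1 term: 1/12 · (972.000 − 75.0000) = 74.7500.
Partial sum through k=1: 29141.0.
Order-2 term: −1/720 · (6.00000 − 6.00000) = 0.00000.
Partial sum through k=2: 29141.0.
Order-3 term: 1/30240 · (0.00000 − 0.00000) = 0.00000.

S_3 ≈ 29141.0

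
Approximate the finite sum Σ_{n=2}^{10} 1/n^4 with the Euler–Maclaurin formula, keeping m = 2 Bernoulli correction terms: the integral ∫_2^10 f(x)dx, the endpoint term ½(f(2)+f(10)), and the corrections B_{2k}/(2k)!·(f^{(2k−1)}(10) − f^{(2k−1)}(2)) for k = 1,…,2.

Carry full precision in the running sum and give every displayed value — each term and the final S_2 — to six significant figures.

S_2 ≈ 0.0817446

Integral: ∫_2^10 1/x^4 dx = 0.0413333.
Boundary: ½(f(2) + f(10)) = ½(0.0625000 + 0.000100000) = 0.0313000.
Running total after boundary: 0.0726333.
k=1: B_{2}/(2)! × [f^{(1)}(10) − f^{(1)}(2)] = 1/12 × (-4.00000e-05 − (-0.125000)) = 0.0104133.
Running total after k=1: 0.0830467.
k=2: B_{4}/(4)! × [f^{(3)}(10) − f^{(3)}(2)] = −1/720 × (-1.20000e-05 − (-0.937500)) = -0.00130207.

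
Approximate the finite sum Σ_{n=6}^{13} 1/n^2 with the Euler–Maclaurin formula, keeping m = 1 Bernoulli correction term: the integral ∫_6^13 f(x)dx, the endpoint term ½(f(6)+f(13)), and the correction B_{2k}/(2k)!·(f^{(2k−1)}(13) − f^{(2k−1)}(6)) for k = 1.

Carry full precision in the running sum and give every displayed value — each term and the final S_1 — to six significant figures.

The integral term ∫_6^13 1/x^2 dx = 0.0897436.
Boundary: ½(f(6) + f(13)) = ½(0.0277778 + 0.00591716) = 0.0168475.
So far: 0.106591.
k=1: B_{2}/(2)! × [f^{(1)}(13) − f^{(1)}(6)] = 1/12 × (-0.000910332 − (-0.00925926)) = 0.000695744.

S_1 ≈ 0.107287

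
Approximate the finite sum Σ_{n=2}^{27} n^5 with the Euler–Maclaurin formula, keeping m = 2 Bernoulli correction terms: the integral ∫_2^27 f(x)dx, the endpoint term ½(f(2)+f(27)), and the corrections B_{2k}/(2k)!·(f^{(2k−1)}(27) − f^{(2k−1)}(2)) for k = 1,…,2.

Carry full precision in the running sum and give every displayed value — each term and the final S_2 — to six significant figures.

S_2 ≈ 7.19659e+07

Integral: ∫_2^27 x^5 dx = 6.45701e+07.
½[f(2) + f(27)] = ½[32.0000 + 1.43489e+07] = 7.17447e+06.
So far: 7.17445e+07.
Correction k=1: B_{2}/2! · (f^{(1)}(27) − f^{(1)}(2)) = 1/12 · (2.65720e+06 − 80.0000) = 221427.
Partial sum through k=1: 7.19660e+07.
Correction k=2: B_{4}/4! · (f^{(3)}(27) − f^{(3)}(2)) = −1/720 · (43740.0 − 240.000) = -60.4167.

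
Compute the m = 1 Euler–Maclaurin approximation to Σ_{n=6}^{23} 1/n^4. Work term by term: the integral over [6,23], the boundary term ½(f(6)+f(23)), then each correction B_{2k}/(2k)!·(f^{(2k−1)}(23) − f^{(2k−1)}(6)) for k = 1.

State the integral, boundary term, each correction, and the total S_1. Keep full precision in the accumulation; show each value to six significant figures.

∫_6^23 1/x^4 dx evaluates to 0.00151581.
Boundary: ½(f(6) + f(23)) = ½(0.000771605 + 3.57346e-06) = 0.000387589.
Running total after boundary: 0.00190340.
Correction k=1: B_{2}/2! · (f^{(1)}(23) − f^{(1)}(6)) = 1/12 · (-6.21471e-07 − (-0.000514403)) = 4.28152e-05.

S_1 ≈ 0.00194622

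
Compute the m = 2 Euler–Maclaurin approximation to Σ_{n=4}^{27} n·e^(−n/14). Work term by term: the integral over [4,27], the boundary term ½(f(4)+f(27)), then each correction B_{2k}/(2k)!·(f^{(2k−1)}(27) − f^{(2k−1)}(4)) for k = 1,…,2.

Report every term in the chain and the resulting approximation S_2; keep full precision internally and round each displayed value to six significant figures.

The integral term ∫_4^27 x·e^(−x/14) dx = 105.938.
Boundary: ½(f(4) + f(27)) = ½(3.00591 + 3.92460) = 3.46526.
Running total after boundary: 109.403.
Correction k=1: B_{2}/2! · (f^{(1)}(27) − f^{(1)}(4)) = 1/12 · (-0.134973 − 0.536769) = -0.0559786.
Running total after k=1: 109.347.
Correction k=2: B_{4}/4! · (f^{(3)}(27) − f^{(3)}(4)) = −1/720 · (0.000794583 − 0.0104068) = 1.33502e-05.

S_2 ≈ 109.347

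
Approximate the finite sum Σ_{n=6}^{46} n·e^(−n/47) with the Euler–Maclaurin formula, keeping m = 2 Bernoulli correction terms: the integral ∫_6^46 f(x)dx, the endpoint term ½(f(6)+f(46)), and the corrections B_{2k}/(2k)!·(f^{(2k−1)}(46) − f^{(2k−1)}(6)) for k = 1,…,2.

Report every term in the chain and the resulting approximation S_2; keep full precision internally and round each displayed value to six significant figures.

The integral term ∫_6^46 x·e^(−x/47) dx = 549.881.
Boundary: ½(f(6) + f(46)) = ½(5.28092 + 17.2864) = 11.2836.
So far: 561.164.
Order-1 term: 1/12 · (0.00799554 − 0.767793) = -0.0633165.
Running total after k=1: 561.101.
Order-2 term: −1/720 · (0.000343855 − 0.00114445) = 1.11194e-06.

S_2 ≈ 561.101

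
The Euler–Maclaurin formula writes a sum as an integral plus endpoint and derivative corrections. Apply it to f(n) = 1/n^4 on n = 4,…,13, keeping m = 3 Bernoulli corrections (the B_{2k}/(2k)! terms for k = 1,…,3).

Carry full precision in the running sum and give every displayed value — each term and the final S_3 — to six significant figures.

∫_4^13 1/x^4 dx evaluates to 0.00505661.
Boundary: ½(f(4) + f(13)) = ½(0.00390625 + 3.50128e-05) = 0.00197063.
Integral + boundary = 0.00702724.
k=1: B_{2}/(2)! × [f^{(1)}(13) − f^{(1)}(4)] = 1/12 × (-1.07732e-05 − (-0.00390625)) = 0.000324623.
Partial sum through k=1: 0.00735187.
k=2: B_{4}/(4)! × [f^{(3)}(13) − f^{(3)}(4)] = −1/720 × (-1.91240e-06 − (-0.00732422)) = -1.01699e-05.
Partial sum through k=2: 0.00734170.
k=3: B_{6}/(6)! × [f^{(5)}(13) − f^{(5)}(4)] = 1/30240 × (-6.33693e-07 − (-0.0256348)) = 8.47690e-07.

S_3 ≈ 0.00734254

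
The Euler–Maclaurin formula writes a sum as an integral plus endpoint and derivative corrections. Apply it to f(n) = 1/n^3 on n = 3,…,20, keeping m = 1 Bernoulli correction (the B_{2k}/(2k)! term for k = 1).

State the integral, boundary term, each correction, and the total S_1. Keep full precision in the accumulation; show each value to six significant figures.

S_1 ≈ 0.0759714

∫_3^20 1/x^3 dx evaluates to 0.0543056.
Endpoint term: (f(3) + f(20))/2 = (0.0370370 + 0.000125000)/2 = 0.0185810.
Integral + boundary = 0.0728866.
k=1: B_{2}/(2)! × [f^{(1)}(20) − f^{(1)}(3)] = 1/12 × (-1.87500e-05 − (-0.0370370)) = 0.00308486.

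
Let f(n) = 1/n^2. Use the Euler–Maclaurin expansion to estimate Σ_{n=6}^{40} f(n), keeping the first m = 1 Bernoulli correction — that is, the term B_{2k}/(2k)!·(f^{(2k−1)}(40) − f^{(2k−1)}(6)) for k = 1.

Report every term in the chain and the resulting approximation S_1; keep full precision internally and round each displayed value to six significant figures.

The integral term ∫_6^40 1/x^2 dx = 0.141667.
Endpoint term: (f(6) + f(40))/2 = (0.0277778 + 0.000625000)/2 = 0.0142014.
Integral + boundary = 0.155868.
Order-1 term: 1/12 · (-3.12500e-05 − (-0.00925926)) = 0.000769001.

S_1 ≈ 0.156637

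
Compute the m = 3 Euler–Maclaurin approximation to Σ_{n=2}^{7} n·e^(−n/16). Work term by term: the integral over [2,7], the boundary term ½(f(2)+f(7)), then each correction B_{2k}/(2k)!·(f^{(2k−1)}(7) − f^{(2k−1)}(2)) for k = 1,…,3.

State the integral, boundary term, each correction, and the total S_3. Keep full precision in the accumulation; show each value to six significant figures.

S_3 ≈ 19.6686

Integral: ∫_2^7 x·e^(−x/16) dx = 16.5605.
Boundary: ½(f(2) + f(7)) = ½(1.76499 + 4.51954) = 3.14227.
So far: 19.7027.
k=1: B_{2}/(2)! × [f^{(1)}(7) − f^{(1)}(2)] = 1/12 × (0.363177 − 0.772185) = -0.0340840.
Running total after k=1: 19.6686.
k=2: B_{4}/(4)! × [f^{(3)}(7) − f^{(3)}(2)] = −1/720 × (0.00646279 − 0.00991085) = 4.78898e-06.
Running total after k=2: 19.6686.
k=3: B_{6}/(6)! × [f^{(5)}(7) − f^{(5)}(2)] = 1/30240 × (4.49489e-05 − 6.56459e-05) = -6.84426e-10.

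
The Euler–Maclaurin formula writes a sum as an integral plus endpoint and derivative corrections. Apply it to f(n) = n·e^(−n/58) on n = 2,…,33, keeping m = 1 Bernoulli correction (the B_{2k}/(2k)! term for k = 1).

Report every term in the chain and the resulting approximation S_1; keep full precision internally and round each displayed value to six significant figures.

The integral term ∫_2^33 x·e^(−x/58) dx = 374.113.
½[f(2) + f(33)] = ½[1.93221 + 18.6817] = 10.3069.
So far: 384.420.
Order-1 term: 1/12 · (0.244013 − 0.932791) = -0.0573981.

S_1 ≈ 384.362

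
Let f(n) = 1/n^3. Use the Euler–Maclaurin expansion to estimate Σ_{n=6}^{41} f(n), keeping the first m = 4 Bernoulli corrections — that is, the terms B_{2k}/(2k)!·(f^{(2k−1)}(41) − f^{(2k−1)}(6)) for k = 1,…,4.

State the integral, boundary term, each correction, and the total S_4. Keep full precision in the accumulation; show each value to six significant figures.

The integral term ∫_6^41 1/x^3 dx = 0.0135914.
½[f(6) + f(41)] = ½[0.00462963 + 1.45094e-05] = 0.00232207.
Running total after boundary: 0.0159135.
Correction k=1: B_{2}/2! · (f^{(1)}(41) − f^{(1)}(6)) = 1/12 · (-1.06166e-06 − (-0.00231481)) = 0.000192813.
Running total after k=1: 0.0161063.
Correction k=2: B_{4}/4! · (f^{(3)}(41) − f^{(3)}(6)) = −1/720 · (-1.26313e-08 − (-0.00128601)) = -1.78610e-06.
Running total after k=2: 0.0161045.
Correction k=3: B_{6}/6! · (f^{(5)}(41) − f^{(5)}(6)) = 1/30240 · (-3.15595e-10 − (-0.00150034)) = 4.96145e-08.
Running total after k=3: 0.0161046.
Correction k=4: B_{8}/8! · (f^{(7)}(41) − f^{(7)}(6)) = −1/1209600 · (-1.35174e-11 − (-0.00300069)) = -2.48073e-09.

S_4 ≈ 0.0161046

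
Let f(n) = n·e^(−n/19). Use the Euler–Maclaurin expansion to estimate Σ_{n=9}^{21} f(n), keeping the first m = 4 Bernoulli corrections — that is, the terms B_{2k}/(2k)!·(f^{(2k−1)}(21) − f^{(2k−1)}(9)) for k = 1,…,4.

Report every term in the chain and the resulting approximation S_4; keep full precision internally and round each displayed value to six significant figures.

The integral term ∫_9^21 x·e^(−x/19) dx = 79.6244.
Endpoint term: (f(9) + f(21))/2 = (5.60433 + 6.95360)/2 = 6.27897.
So far: 85.9034.
Order-1 term: 1/12 · (-0.0348551 − 0.327739) = -0.0302162.
Running total after k=1: 85.8732.
Order-2 term: −1/720 · (0.00173793 − 0.00435775) = 3.63864e-06.
Running total after k=2: 85.8732.
Order-3 term: 1/30240 · (9.89587e-06 − 2.16278e-05) = -3.87960e-10.
Running total after k=3: 85.8732.
Order-4 term: −1/1209600 · (4.14890e-08 − 8.63830e-08) = 3.71147e-14.

S_4 ≈ 85.8732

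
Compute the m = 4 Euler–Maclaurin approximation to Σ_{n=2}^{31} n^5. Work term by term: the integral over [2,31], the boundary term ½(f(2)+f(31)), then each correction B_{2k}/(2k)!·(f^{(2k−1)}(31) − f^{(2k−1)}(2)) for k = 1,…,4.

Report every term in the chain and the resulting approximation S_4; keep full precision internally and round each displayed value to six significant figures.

∫_2^31 x^5 dx evaluates to 1.47917e+08.
Endpoint term: (f(2) + f(31))/2 = (32.0000 + 2.86292e+07)/2 = 1.43146e+07.
So far: 1.62232e+08.
Order-1 term: 1/12 · (4.61760e+06 − 80.0000) = 384794.
Running total after k=1: 1.62617e+08.
Order-2 term: −1/720 · (57660.0 − 240.000) = -79.7500.
Running total after k=2: 1.62617e+08.
Order-3 term: 1/30240 · (120.000 − 120.000) = 0.00000.
Running total after k=3: 1.62617e+08.
Order-4 term: −1/1209600 · (0.00000 − 0.00000) = 0.00000.

S_4 ≈ 1.62617e+08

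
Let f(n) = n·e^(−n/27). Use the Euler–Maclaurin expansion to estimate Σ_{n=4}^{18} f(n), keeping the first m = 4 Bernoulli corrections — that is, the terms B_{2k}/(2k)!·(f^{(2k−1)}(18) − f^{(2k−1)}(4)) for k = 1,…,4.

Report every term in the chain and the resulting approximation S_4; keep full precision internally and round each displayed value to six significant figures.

S_4 ≈ 104.245

∫_4^18 x·e^(−x/27) dx evaluates to 97.9461.
Boundary: ½(f(4) + f(18)) = ½(3.44921 + 9.24151) = 6.34536.
So far: 104.291.
Order-1 term: 1/12 · (0.171139 − 0.734555) = -0.0469513.
Running total after k=1: 104.245.
Order-2 term: −1/720 · (0.00164331 − 0.00337334) = 2.40281e-06.
Running total after k=2: 104.245.
Order-3 term: 1/30240 · (4.18637e-06 − 7.87250e-06) = -1.21896e-10.
Running total after k=3: 104.245.
Order-4 term: −1/1209600 · (8.39306e-09 − 1.52505e-08) = 5.66922e-15.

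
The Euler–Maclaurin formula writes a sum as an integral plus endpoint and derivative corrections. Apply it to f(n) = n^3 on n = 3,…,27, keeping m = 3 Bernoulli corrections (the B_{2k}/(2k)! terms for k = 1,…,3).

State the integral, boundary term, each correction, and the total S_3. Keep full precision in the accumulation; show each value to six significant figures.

Integral: ∫_3^27 x^3 dx = 132840.
Endpoint term: (f(3) + f(27))/2 = (27.0000 + 19683.0)/2 = 9855.00.
So far: 142695.
Order-1 term: 1/12 · (2187.00 − 27.0000) = 180.000.
After k=1: 142875.
Order-2 term: −1/720 · (6.00000 − 6.00000) = 0.00000.
After k=2: 142875.
Order-3 term: 1/30240 · (0.00000 − 0.00000) = 0.00000.

S_3 ≈ 142875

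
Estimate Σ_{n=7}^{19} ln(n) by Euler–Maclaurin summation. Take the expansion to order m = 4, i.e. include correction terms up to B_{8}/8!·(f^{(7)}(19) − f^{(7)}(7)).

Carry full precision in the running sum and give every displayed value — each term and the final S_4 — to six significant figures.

S_4 ≈ 32.7606

The integral term ∫_7^19 ln(x) dx = 30.3230.
½[f(7) + f(19)] = ½[1.94591 + 2.94444] = 2.44517.
Integral + boundary = 32.7681.
Order-1 term: 1/12 · (0.0526316 − 0.142857) = -0.00751880.
Partial sum through k=1: 32.7606.
Order-2 term: −1/720 · (0.000291588 − 0.00583090) = 7.69349e-06.
Partial sum through k=2: 32.7606.
Order-3 term: 1/30240 · (9.69267e-06 − 0.00142798) = -4.69009e-08.
Partial sum through k=3: 32.7606.
Order-4 term: −1/1209600 · (8.05485e-07 − 0.000874271) = 7.22111e-10.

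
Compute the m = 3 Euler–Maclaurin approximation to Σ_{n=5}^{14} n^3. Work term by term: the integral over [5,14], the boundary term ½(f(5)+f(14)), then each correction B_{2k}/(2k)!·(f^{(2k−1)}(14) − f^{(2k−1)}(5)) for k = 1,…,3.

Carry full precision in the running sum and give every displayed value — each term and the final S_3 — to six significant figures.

S_3 ≈ 10925.0

∫_5^14 x^3 dx evaluates to 9447.75.
Boundary: ½(f(5) + f(14)) = ½(125.000 + 2744.00) = 1434.50.
So far: 10882.2.
Correction k=1: B_{2}/2! · (f^{(1)}(14) − f^{(1)}(5)) = 1/12 · (588.000 − 75.0000) = 42.7500.
Partial sum through k=1: 10925.0.
Correction k=2: B_{4}/4! · (f^{(3)}(14) − f^{(3)}(5)) = −1/720 · (6.00000 − 6.00000) = 0.00000.
Partial sum through k=2: 10925.0.
Correction k=3: B_{6}/6! · (f^{(5)}(14) − f^{(5)}(5)) = 1/30240 · (0.00000 − 0.00000) = 0.00000.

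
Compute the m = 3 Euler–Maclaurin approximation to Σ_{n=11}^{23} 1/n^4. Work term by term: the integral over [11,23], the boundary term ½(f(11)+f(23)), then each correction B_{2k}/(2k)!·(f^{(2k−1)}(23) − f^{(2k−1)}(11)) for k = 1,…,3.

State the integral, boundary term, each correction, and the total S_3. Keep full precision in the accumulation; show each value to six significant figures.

∫_11^23 1/x^4 dx evaluates to 0.000223042.
Endpoint term: (f(11) + f(23))/2 = (6.83013e-05 + 3.57346e-06)/2 = 3.59374e-05.
Integral + boundary = 0.000258979.
Correction k=1: B_{2}/2! · (f^{(1)}(23) − f^{(1)}(11)) = 1/12 · (-6.21471e-07 − (-2.48369e-05)) = 2.01795e-06.
Running total after k=1: 0.000260997.
Correction k=2: B_{4}/4! · (f^{(3)}(23) − f^{(3)}(11)) = −1/720 · (-3.52441e-08 − (-6.15790e-06)) = -8.50369e-09.
Running total after k=2: 0.000260989.
Correction k=3: B_{6}/6! · (f^{(5)}(23) − f^{(5)}(11)) = 1/30240 · (-3.73094e-09 − (-2.84994e-06)) = 9.41205e-11.

S_3 ≈ 0.000260989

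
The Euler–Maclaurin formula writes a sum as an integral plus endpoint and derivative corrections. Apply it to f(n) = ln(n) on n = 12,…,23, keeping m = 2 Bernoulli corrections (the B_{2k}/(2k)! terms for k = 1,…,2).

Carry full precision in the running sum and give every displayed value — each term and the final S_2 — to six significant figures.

∫_12^23 ln(x) dx evaluates to 31.2975.
½[f(12) + f(23)] = ½[2.48491 + 3.13549] = 2.81020.
Integral + boundary = 34.1077.
k=1: B_{2}/(2)! × [f^{(1)}(23) − f^{(1)}(12)] = 1/12 × (0.0434783 − 0.0833333) = -0.00332126.
Running total after k=1: 34.1044.
k=2: B_{4}/(4)! × [f^{(3)}(23) − f^{(3)}(12)] = −1/720 × (0.000164379 − 0.00115741) = 1.37921e-06.

S_2 ≈ 34.1044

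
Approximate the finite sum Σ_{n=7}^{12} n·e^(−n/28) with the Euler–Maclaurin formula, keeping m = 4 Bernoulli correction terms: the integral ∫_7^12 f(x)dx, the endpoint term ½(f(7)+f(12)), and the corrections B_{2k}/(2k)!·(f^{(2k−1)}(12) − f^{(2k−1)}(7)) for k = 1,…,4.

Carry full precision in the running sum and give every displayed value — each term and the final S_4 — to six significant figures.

S_4 ≈ 40.2298

The integral term ∫_7^12 x·e^(−x/28) dx = 33.6130.
Boundary: ½(f(7) + f(12)) = ½(5.45161 + 7.81727) = 6.63444.
So far: 40.2475.
Order-1 term: 1/12 · (0.372251 − 0.584101) = -0.0176541.
Running total after k=1: 40.2298.
Order-2 term: −1/720 · (0.00213664 − 0.00273176) = 8.26554e-07.
Running total after k=2: 40.2298.
Order-3 term: 1/30240 · (4.84500e-06 − 6.01849e-06) = -3.88061e-11.
Running total after k=3: 40.2298.
Order-4 term: −1/1209600 · (8.88353e-09 − 1.09089e-08) = 1.67444e-15.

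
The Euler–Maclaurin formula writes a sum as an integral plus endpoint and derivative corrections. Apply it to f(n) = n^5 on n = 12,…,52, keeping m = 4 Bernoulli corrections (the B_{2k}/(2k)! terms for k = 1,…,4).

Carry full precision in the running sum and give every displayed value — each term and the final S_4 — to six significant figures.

S_4 ≈ 3.48787e+09

Integral: ∫_12^52 x^5 dx = 3.29460e+09.
Endpoint term: (f(12) + f(52))/2 = (248832 + 3.80204e+08)/2 = 1.90226e+08.
So far: 3.48483e+09.
Correction k=1: B_{2}/2! · (f^{(1)}(52) − f^{(1)}(12)) = 1/12 · (3.65581e+07 − 103680) = 3.03787e+06.
Partial sum through k=1: 3.48787e+09.
Correction k=2: B_{4}/4! · (f^{(3)}(52) − f^{(3)}(12)) = −1/720 · (162240 − 8640.00) = -213.333.
Partial sum through k=2: 3.48787e+09.
Correction k=3: B_{6}/6! · (f^{(5)}(52) − f^{(5)}(12)) = 1/30240 · (120.000 − 120.000) = 0.00000.
Partial sum through k=3: 3.48787e+09.
Correction k=4: B_{8}/8! · (f^{(7)}(52) − f^{(7)}(12)) = −1/1209600 · (0.00000 − 0.00000) = 0.00000.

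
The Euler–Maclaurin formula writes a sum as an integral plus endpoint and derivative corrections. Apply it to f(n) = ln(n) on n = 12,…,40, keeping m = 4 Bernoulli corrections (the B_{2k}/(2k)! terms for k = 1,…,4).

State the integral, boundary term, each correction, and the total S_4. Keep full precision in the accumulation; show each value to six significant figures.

∫_12^40 ln(x) dx evaluates to 89.7363.
Endpoint term: (f(12) + f(40))/2 = (2.48491 + 3.68888)/2 = 3.08689.
So far: 92.8232.
Order-1 term: 1/12 · (0.0250000 − 0.0833333) = -0.00486111.
After k=1: 92.8183.
Order-2 term: −1/720 · (3.12500e-05 − 0.00115741) = 1.56411e-06.
After k=2: 92.8183.
Order-3 term: 1/30240 · (2.34375e-07 − 9.64506e-05) = -3.18175e-09.
After k=3: 92.8183.
Order-4 term: −1/1209600 · (4.39453e-09 − 2.00939e-05) = 1.66084e-11.

S_4 ≈ 92.8183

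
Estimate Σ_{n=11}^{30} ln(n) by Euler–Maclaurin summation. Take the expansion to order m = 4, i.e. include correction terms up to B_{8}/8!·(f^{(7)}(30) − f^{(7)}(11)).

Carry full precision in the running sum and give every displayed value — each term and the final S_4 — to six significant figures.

∫_11^30 ln(x) dx evaluates to 56.6591.
Endpoint term: (f(11) + f(30))/2 = (2.39790 + 3.40120)/2 = 2.89955.
So far: 59.5586.
k=1: B_{2}/(2)! × [f^{(1)}(30) − f^{(1)}(11)] = 1/12 × (0.0333333 − 0.0909091) = -0.00479798.
After k=1: 59.5538.
k=2: B_{4}/(4)! × [f^{(3)}(30) − f^{(3)}(11)] = −1/720 × (7.40741e-05 − 0.00150263) = 1.98410e-06.
After k=2: 59.5538.
k=3: B_{6}/(6)! × [f^{(5)}(30) − f^{(5)}(11)] = 1/30240 × (9.87654e-07 − 0.000149021) = -4.89529e-09.
After k=3: 59.5538.
k=4: B_{8}/(8)! × [f^{(7)}(30) − f^{(7)}(11)] = −1/1209600 × (3.29218e-08 − 3.69474e-05) = 3.05179e-11.

S_4 ≈ 59.5538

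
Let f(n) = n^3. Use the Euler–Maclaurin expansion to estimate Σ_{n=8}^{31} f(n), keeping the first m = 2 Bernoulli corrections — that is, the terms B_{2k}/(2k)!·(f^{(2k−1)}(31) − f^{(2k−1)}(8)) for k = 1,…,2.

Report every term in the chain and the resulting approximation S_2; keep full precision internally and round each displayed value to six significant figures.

S_2 ≈ 245232

Integral: ∫_8^31 x^3 dx = 229856.
Boundary: ½(f(8) + f(31)) = ½(512.000 + 29791.0) = 15151.5.
So far: 245008.
k=1: B_{2}/(2)! × [f^{(1)}(31) − f^{(1)}(8)] = 1/12 × (2883.00 − 192.000) = 224.250.
Partial sum through k=1: 245232.
k=2: B_{4}/(4)! × [f^{(3)}(31) − f^{(3)}(8)] = −1/720 × (6.00000 − 6.00000) = 0.00000.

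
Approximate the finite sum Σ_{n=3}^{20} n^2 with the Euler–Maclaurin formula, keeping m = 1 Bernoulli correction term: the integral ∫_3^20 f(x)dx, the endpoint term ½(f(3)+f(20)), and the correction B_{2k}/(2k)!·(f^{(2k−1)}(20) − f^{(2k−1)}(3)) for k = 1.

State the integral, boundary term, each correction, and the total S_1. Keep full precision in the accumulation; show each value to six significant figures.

The integral term ∫_3^20 x^2 dx = 2657.67.
Boundary: ½(f(3) + f(20)) = ½(9.00000 + 400.000) = 204.500.
Integral + boundary = 2862.17.
k=1: B_{2}/(2)! × [f^{(1)}(20) − f^{(1)}(3)] = 1/12 × (40.0000 − 6.00000) = 2.83333.

S_1 ≈ 2865.00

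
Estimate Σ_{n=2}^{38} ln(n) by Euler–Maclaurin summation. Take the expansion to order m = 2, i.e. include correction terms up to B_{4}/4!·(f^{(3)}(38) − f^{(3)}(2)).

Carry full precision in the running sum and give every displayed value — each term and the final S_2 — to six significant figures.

Integral: ∫_2^38 ln(x) dx = 100.842.
Boundary: ½(f(2) + f(38)) = ½(0.693147 + 3.63759) = 2.16537.
Running total after boundary: 103.007.
Correction k=1: B_{2}/2! · (f^{(1)}(38) − f^{(1)}(2)) = 1/12 · (0.0263158 − 0.500000) = -0.0394737.
After k=1: 102.968.
Correction k=2: B_{4}/4! · (f^{(3)}(38) − f^{(3)}(2)) = −1/720 · (3.64485e-05 − 0.250000) = 0.000347172.

S_2 ≈ 102.968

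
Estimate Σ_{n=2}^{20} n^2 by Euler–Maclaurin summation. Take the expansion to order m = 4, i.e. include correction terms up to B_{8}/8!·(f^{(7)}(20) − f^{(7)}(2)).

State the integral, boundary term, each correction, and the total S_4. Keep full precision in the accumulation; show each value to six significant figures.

S_4 ≈ 2869.00

The integral term ∫_2^20 x^2 dx = 2664.00.
½[f(2) + f(20)] = ½[4.00000 + 400.000] = 202.000.
Integral + boundary = 2866.00.
Order-1 term: 1/12 · (40.0000 − 4.00000) = 3.00000.
After k=1: 2869.00.
Order-2 term: −1/720 · (0.00000 − 0.00000) = 0.00000.
After k=2: 2869.00.
Order-3 term: 1/30240 · (0.00000 − 0.00000) = 0.00000.
After k=3: 2869.00.
Order-4 term: −1/1209600 · (0.00000 − 0.00000) = 0.00000.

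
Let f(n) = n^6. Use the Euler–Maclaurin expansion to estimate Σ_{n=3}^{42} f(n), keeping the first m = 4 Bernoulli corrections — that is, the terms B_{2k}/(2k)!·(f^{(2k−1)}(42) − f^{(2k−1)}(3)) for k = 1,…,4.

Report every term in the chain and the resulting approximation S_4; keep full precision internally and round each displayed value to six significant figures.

S_4 ≈ 3.57440e+10

The integral term ∫_3^42 x^6 dx = 3.29342e+10.
Endpoint term: (f(3) + f(42))/2 = (729.000 + 5.48903e+09)/2 = 2.74452e+09.
So far: 3.56787e+10.
Order-1 term: 1/12 · (7.84147e+08 − 1458.00) = 6.53455e+07.
After k=1: 3.57441e+10.
Order-2 term: −1/720 · (8.89056e+06 − 3240.00) = -12343.5.
After k=2: 3.57440e+10.
Order-3 term: 1/30240 · (30240.0 − 2160.00) = 0.928571.
After k=3: 3.57440e+10.
Order-4 term: −1/1209600 · (0.00000 − 0.00000) = 0.00000.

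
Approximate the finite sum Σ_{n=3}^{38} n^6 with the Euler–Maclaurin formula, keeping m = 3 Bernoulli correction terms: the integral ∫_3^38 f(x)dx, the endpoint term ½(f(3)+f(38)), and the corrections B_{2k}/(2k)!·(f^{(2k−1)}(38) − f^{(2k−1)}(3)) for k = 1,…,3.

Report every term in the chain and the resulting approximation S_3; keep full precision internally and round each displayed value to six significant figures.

S_3 ≈ 1.78902e+10

Integral: ∫_3^38 x^6 dx = 1.63451e+10.
Boundary: ½(f(3) + f(38)) = ½(729.000 + 3.01094e+09) = 1.50547e+09.
So far: 1.78506e+10.
Order-1 term: 1/12 · (4.75411e+08 − 1458.00) = 3.96175e+07.
After k=1: 1.78902e+10.
Order-2 term: −1/720 · (6.58464e+06 − 3240.00) = -9140.83.
After k=2: 1.78902e+10.
Order-3 term: 1/30240 · (27360.0 − 2160.00) = 0.833333.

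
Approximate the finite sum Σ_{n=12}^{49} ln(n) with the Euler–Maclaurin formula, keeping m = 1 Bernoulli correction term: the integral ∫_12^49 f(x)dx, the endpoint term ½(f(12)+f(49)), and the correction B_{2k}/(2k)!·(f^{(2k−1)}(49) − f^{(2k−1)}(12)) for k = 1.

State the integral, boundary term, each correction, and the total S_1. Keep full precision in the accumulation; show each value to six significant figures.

∫_12^49 ln(x) dx evaluates to 123.880.
Boundary: ½(f(12) + f(49)) = ½(2.48491 + 3.89182) = 3.18836.
So far: 127.069.
k=1: B_{2}/(2)! × [f^{(1)}(49) − f^{(1)}(12)] = 1/12 × (0.0204082 − 0.0833333) = -0.00524376.

S_1 ≈ 127.063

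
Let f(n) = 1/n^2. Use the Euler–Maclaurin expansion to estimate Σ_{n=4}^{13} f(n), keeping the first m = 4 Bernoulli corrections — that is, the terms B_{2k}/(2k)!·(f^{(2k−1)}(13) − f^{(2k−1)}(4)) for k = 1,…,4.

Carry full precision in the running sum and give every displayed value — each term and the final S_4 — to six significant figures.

Integral: ∫_4^13 1/x^2 dx = 0.173077.
Boundary: ½(f(4) + f(13)) = ½(0.0625000 + 0.00591716) = 0.0342086.
So far: 0.207286.
Correction k=1: B_{2}/2! · (f^{(1)}(13) − f^{(1)}(4)) = 1/12 · (-0.000910332 − (-0.0312500)) = 0.00252831.
Partial sum through k=1: 0.209814.
Correction k=2: B_{4}/4! · (f^{(3)}(13) − f^{(3)}(4)) = −1/720 · (-6.46390e-05 − (-0.0234375)) = -3.24623e-05.
Partial sum through k=2: 0.209781.
Correction k=3: B_{6}/6! · (f^{(5)}(13) − f^{(5)}(4)) = 1/30240 · (-1.14744e-05 − (-0.0439453)) = 1.45284e-06.
Partial sum through k=3: 0.209783.
Correction k=4: B_{8}/8! · (f^{(7)}(13) − f^{(7)}(4)) = −1/1209600 · (-3.80216e-06 − (-0.153809)) = -1.27153e-07.

S_4 ≈ 0.209783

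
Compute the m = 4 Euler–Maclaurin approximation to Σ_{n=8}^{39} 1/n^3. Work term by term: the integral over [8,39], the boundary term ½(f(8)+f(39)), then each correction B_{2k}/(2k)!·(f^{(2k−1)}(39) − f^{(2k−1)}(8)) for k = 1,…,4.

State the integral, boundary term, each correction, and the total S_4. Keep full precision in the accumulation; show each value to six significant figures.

The integral term ∫_8^39 1/x^3 dx = 0.00748377.
½[f(8) + f(39)] = ½[0.00195312 + 1.68580e-05] = 0.000984992.
So far: 0.00846876.
Order-1 term: 1/12 · (-1.29677e-06 − (-0.000732422)) = 6.09271e-05.
After k=1: 0.00852969.
Order-2 term: −1/720 · (-1.70515e-08 − (-0.000228882)) = -3.17868e-07.
After k=2: 0.00852937.
Order-3 term: 1/30240 · (-4.70851e-10 − (-0.000150204)) = 4.96704e-09.
After k=3: 0.00852937.
Order-4 term: −1/1209600 · (-2.22888e-11 − (-0.000168979)) = -1.39698e-10.

S_4 ≈ 0.00852937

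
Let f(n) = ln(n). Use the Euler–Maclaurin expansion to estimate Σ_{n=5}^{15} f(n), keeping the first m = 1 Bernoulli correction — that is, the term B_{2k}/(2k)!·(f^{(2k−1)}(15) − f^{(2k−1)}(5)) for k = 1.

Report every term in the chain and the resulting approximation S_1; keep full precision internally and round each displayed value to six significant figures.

S_1 ≈ 24.7212

Integral: ∫_5^15 ln(x) dx = 22.5736.
½[f(5) + f(15)] = ½[1.60944 + 2.70805] = 2.15874.
Integral + boundary = 24.7323.
Correction k=1: B_{2}/2! · (f^{(1)}(15) − f^{(1)}(5)) = 1/12 · (0.0666667 − 0.200000) = -0.0111111.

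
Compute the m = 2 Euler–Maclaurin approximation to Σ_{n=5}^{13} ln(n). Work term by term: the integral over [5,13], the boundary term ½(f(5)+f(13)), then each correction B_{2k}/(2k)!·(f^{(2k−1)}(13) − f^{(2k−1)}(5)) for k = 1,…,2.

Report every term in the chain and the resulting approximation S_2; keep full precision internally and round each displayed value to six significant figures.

S_2 ≈ 19.3741

The integral term ∫_5^13 ln(x) dx = 17.2972.
½[f(5) + f(13)] = ½[1.60944 + 2.56495] = 2.08719.
So far: 19.3843.
Order-1 term: 1/12 · (0.0769231 − 0.200000) = -0.0102564.
Partial sum through k=1: 19.3741.
Order-2 term: −1/720 · (0.000910332 − 0.0160000) = 2.09579e-05.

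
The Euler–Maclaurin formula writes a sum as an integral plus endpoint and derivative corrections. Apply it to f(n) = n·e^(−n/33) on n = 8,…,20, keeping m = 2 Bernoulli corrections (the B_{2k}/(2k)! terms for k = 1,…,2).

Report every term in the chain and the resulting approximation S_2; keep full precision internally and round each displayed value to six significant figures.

S_2 ≈ 116.221

∫_8^20 x·e^(−x/33) dx evaluates to 107.659.
Endpoint term: (f(8) + f(20))/2 = (6.27779 + 10.9099)/2 = 8.59385.
Running total after boundary: 116.253.
Correction k=1: B_{2}/2! · (f^{(1)}(20) − f^{(1)}(8)) = 1/12 · (0.214892 − 0.594487) = -0.0316329.
Partial sum through k=1: 116.221.
Correction k=2: B_{4}/4! · (f^{(3)}(20) − f^{(3)}(8)) = −1/720 · (0.00119916 − 0.00198708) = 1.09434e-06.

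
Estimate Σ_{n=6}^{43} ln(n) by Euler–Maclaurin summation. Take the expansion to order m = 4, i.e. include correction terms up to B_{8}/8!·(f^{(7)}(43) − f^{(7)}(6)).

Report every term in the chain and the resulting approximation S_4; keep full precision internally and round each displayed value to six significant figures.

S_4 ≈ 116.746

∫_6^43 ln(x) dx evaluates to 113.981.
Boundary: ½(f(6) + f(43)) = ½(1.79176 + 3.76120) = 2.77648.
Running total after boundary: 116.758.
Correction k=1: B_{2}/2! · (f^{(1)}(43) − f^{(1)}(6)) = 1/12 · (0.0232558 − 0.166667) = -0.0119509.
Running total after k=1: 116.746.
Correction k=2: B_{4}/4! · (f^{(3)}(43) − f^{(3)}(6)) = −1/720 · (2.51550e-05 − 0.00925926) = 1.28251e-05.
Running total after k=2: 116.746.
Correction k=3: B_{6}/6! · (f^{(5)}(43) − f^{(5)}(6)) = 1/30240 · (1.63256e-07 − 0.00308642) = -1.02059e-07.
Running total after k=3: 116.746.
Correction k=4: B_{8}/8! · (f^{(7)}(43) − f^{(7)}(6)) = −1/1209600 · (2.64883e-09 − 0.00257202) = 2.12633e-09.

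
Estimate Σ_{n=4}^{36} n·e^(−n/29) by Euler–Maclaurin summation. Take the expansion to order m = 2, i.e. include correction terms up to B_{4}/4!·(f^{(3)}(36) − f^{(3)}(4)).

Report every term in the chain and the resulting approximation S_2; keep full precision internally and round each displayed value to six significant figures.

The integral term ∫_4^36 x·e^(−x/29) dx = 288.962.
½[f(4) + f(36)] = ½[3.48464 + 10.4035] = 6.94405.
Running total after boundary: 295.906.
Order-1 term: 1/12 · (-0.0697551 − 0.750999) = -0.0683962.
Partial sum through k=1: 295.837.
Order-2 term: −1/720 · (0.000604299 − 0.00296470) = 3.27834e-06.

S_2 ≈ 295.837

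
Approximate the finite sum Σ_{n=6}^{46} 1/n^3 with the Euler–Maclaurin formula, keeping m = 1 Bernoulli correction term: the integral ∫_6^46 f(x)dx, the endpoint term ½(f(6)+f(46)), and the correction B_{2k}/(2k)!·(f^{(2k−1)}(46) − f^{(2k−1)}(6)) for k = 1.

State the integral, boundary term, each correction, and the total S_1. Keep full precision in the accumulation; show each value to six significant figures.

∫_6^46 1/x^3 dx evaluates to 0.0136526.
Endpoint term: (f(6) + f(46))/2 = (0.00462963 + 1.02737e-05)/2 = 0.00231995.
Integral + boundary = 0.0159725.
Order-1 term: 1/12 · (-6.70023e-07 − (-0.00231481)) = 0.000192845.

S_1 ≈ 0.0161654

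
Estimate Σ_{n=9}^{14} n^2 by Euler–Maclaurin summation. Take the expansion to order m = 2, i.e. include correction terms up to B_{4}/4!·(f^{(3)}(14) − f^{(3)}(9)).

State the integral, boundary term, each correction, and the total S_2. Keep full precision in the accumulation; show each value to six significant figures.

S_2 ≈ 811.000

Integral: ∫_9^14 x^2 dx = 671.667.
Endpoint term: (f(9) + f(14))/2 = (81.0000 + 196.000)/2 = 138.500.
Running total after boundary: 810.167.
Order-1 term: 1/12 · (28.0000 − 18.0000) = 0.833333.
After k=1: 811.000.
Order-2 term: −1/720 · (0.00000 − 0.00000) = 0.00000.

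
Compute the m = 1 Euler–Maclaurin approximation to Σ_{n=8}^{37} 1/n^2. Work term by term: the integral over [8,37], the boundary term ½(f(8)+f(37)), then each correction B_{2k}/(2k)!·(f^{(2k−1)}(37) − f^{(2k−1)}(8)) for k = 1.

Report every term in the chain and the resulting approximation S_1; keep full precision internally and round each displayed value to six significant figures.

S_1 ≈ 0.106473

Integral: ∫_8^37 1/x^2 dx = 0.0979730.
Boundary: ½(f(8) + f(37)) = ½(0.0156250 + 0.000730460) = 0.00817773.
Running total after boundary: 0.106151.
k=1: B_{2}/(2)! × [f^{(1)}(37) − f^{(1)}(8)] = 1/12 × (-3.94843e-05 − (-0.00390625)) = 0.000322230.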